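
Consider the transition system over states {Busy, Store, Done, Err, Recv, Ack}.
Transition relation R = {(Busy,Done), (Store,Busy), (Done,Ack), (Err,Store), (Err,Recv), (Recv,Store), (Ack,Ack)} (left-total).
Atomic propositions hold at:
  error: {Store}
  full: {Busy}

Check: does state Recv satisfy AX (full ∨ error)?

Sat(full ∨ error) = {Busy, Store}
Sat(AX (full ∨ error)) = {s : every successor in {Busy, Store}} = {Store, Recv}
Recv ∈ Sat(AX (full ∨ error)) = {Store, Recv}, so the formula holds at Recv.

Yes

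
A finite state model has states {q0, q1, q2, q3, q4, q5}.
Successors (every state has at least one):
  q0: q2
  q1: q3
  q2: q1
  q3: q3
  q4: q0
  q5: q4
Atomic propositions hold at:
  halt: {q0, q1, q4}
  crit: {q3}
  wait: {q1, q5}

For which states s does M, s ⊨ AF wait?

AF wait: least fixpoint, start Z0 = {q1, q5}, add states with every successor in Z. Z1 = {q1, q2, q5}; Z2 = {q0, q1, q2, q5}; Z3 = {q0, q1, q2, q4, q5}; fixed.
Sat(AF wait) = {q0, q1, q2, q4, q5}

{q0, q1, q2, q4, q5}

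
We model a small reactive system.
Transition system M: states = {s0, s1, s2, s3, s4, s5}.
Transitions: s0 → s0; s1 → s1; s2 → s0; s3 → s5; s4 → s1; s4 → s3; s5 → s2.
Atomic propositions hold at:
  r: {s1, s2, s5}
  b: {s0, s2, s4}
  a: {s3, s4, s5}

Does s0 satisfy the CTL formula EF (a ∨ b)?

Yes

Sat(a ∨ b) = {s0, s2, s3, s4, s5}
EF (a ∨ b): least fixpoint, start Z0 = {s0, s2, s3, s4, s5}, add states with some successor in Z. Already a fixed point.
Sat(EF (a ∨ b)) = {s0, s2, s3, s4, s5}
s0 ∈ Sat(EF (a ∨ b)) = {s0, s2, s3, s4, s5}, so the formula holds at s0.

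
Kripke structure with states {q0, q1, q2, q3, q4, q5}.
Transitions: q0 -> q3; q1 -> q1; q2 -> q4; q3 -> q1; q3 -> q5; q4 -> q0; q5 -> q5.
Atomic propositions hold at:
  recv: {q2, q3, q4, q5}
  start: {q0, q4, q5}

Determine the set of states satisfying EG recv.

EG recv: greatest fixpoint, start Z0 = {q2, q3, q4, q5}, keep only states in Sat with some successor in Z. Z1 = {q2, q3, q5}; Z2 = {q3, q5}; fixed.
Sat(EG recv) = {q3, q5}

{q3, q5}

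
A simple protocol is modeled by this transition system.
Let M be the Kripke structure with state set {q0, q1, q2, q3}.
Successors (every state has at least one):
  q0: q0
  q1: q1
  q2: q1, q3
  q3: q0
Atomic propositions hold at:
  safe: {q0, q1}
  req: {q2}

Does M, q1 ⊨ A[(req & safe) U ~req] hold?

Yes

Sat(req & safe) = ∅
Sat(~req) = {q0, q1, q3}
A[(req & safe) U ~req]: least fixpoint, start Z0 = Sat(~req) = {q0, q1, q3}, add states in Sat(req & safe) with every successor in Z. Already a fixed point.
Sat(A[(req & safe) U ~req]) = {q0, q1, q3}
q1 ∈ Sat(A[(req & safe) U ~req]) = {q0, q1, q3}, so the formula holds at q1.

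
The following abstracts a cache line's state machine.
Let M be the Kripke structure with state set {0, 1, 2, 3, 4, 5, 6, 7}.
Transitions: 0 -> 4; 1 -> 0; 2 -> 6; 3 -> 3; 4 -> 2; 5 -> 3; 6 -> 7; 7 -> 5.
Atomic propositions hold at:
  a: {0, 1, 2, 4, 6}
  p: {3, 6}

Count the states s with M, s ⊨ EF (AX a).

4

Sat(AX a) = {s : every successor in {0, 1, 2, 4, 6}} = {0, 1, 2, 4}
EF (AX a): least fixpoint, start Z0 = {0, 1, 2, 4}, add states with some successor in Z. Already a fixed point.
Sat(EF (AX a)) = {0, 1, 2, 4}
|Sat(EF (AX a))| = |{0, 1, 2, 4}| = 4.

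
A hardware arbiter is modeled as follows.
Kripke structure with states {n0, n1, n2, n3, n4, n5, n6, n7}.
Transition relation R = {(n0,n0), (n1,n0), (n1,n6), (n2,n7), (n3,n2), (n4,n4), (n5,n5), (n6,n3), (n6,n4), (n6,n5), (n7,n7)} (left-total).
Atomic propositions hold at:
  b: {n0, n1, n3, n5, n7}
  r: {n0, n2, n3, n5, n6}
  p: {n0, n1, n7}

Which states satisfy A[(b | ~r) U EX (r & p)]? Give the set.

Sat(~r) = {n1, n4, n7}
Sat(b | ~r) = {n0, n1, n3, n4, n5, n7}
Sat(r & p) = {n0}
Sat(EX (r & p)) = {s : some successor in {n0}} = {n0, n1}
A[(b | ~r) U EX (r & p)]: least fixpoint, start Z0 = Sat(EX (r & p)) = {n0, n1}, add states in Sat(b | ~r) with every successor in Z. Already a fixed point.
Sat(A[(b | ~r) U EX (r & p)]) = {n0, n1}

{n0, n1}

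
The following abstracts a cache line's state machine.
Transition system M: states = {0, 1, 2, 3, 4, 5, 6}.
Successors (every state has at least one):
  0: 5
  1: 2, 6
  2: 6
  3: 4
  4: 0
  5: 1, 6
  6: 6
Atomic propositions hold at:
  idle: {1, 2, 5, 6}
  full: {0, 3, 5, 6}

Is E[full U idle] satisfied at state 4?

No

E[full U idle]: least fixpoint, start Z0 = Sat(idle) = {1, 2, 5, 6}, add states in Sat(full) with some successor in Z. Z1 = {0, 1, 2, 5, 6}; fixed.
Sat(E[full U idle]) = {0, 1, 2, 5, 6}
4 ∉ Sat(E[full U idle]) = {0, 1, 2, 5, 6}, so the formula does not hold at 4.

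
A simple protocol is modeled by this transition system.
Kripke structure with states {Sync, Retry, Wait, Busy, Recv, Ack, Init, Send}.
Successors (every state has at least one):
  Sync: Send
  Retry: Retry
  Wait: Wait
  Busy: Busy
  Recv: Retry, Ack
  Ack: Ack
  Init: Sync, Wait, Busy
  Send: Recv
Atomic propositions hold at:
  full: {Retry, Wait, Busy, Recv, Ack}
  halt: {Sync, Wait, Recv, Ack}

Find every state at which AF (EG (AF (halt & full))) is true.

{Sync, Wait, Recv, Ack, Send}

Sat(halt & full) = {Wait, Recv, Ack}
AF (halt & full): least fixpoint, start Z0 = {Wait, Recv, Ack}, add states with every successor in Z. Z1 = {Wait, Recv, Ack, Send}; Z2 = {Sync, Wait, Recv, Ack, Send}; fixed.
Sat(AF (halt & full)) = {Sync, Wait, Recv, Ack, Send}
EG (AF (halt & full)): greatest fixpoint, start Z0 = {Sync, Wait, Recv, Ack, Send}, keep only states in Sat with some successor in Z. Already a fixed point.
Sat(EG (AF (halt & full))) = {Sync, Wait, Recv, Ack, Send}
AF (EG (AF (halt & full))): least fixpoint, start Z0 = {Sync, Wait, Recv, Ack, Send}, add states with every successor in Z. Already a fixed point.
Sat(AF (EG (AF (halt & full)))) = {Sync, Wait, Recv, Ack, Send}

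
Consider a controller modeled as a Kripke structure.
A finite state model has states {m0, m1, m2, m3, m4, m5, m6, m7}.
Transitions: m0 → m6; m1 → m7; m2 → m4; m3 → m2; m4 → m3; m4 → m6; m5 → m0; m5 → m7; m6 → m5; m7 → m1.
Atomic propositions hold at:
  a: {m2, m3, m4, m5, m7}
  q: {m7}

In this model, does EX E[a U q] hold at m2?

No

E[a U q]: least fixpoint, start Z0 = Sat(q) = {m7}, add states in Sat(a) with some successor in Z. Z1 = {m5, m7}; fixed.
Sat(E[a U q]) = {m5, m7}
Sat(EX E[a U q]) = {s : some successor in {m5, m7}} = {m1, m5, m6}
m2 ∉ Sat(EX E[a U q]) = {m1, m5, m6}, so the formula does not hold at m2.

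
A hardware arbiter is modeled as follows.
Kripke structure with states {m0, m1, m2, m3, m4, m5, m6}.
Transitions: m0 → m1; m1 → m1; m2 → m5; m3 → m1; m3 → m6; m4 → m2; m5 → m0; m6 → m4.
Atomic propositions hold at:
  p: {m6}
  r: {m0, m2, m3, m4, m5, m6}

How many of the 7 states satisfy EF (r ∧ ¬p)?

Sat(¬p) = {m0, m1, m2, m3, m4, m5}
Sat(r ∧ ¬p) = {m0, m2, m3, m4, m5}
EF (r ∧ ¬p): least fixpoint, start Z0 = {m0, m2, m3, m4, m5}, add states with some successor in Z. Z1 = {m0, m2, m3, m4, m5, m6}; fixed.
Sat(EF (r ∧ ¬p)) = {m0, m2, m3, m4, m5, m6}
|Sat(EF (r ∧ ¬p))| = |{m0, m2, m3, m4, m5, m6}| = 6.

6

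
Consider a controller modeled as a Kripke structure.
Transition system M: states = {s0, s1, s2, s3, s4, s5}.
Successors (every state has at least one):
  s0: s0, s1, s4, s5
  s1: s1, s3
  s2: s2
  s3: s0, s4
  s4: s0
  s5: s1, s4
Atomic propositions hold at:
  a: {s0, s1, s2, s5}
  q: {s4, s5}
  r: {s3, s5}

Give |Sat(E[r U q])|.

3

E[r U q]: least fixpoint, start Z0 = Sat(q) = {s4, s5}, add states in Sat(r) with some successor in Z. Z1 = {s3, s4, s5}; fixed.
Sat(E[r U q]) = {s3, s4, s5}
|Sat(E[r U q])| = |{s3, s4, s5}| = 3.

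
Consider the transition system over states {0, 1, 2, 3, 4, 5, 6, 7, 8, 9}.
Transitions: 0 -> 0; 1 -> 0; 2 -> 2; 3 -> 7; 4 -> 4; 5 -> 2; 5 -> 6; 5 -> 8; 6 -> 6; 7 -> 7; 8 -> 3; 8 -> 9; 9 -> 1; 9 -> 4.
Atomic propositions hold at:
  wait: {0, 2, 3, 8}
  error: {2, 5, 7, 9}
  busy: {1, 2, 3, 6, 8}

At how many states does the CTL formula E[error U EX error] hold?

Sat(EX error) = {s : some successor in {2, 5, 7, 9}} = {2, 3, 5, 7, 8}
E[error U EX error]: least fixpoint, start Z0 = Sat(EX error) = {2, 3, 5, 7, 8}, add states in Sat(error) with some successor in Z. Already a fixed point.
Sat(E[error U EX error]) = {2, 3, 5, 7, 8}
|Sat(E[error U EX error])| = |{2, 3, 5, 7, 8}| = 5.

5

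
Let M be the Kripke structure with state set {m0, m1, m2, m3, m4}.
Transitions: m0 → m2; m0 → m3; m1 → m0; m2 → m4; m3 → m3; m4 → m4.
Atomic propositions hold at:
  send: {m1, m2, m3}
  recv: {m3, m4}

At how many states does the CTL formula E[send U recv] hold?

3

E[send U recv]: least fixpoint, start Z0 = Sat(recv) = {m3, m4}, add states in Sat(send) with some successor in Z. Z1 = {m2, m3, m4}; fixed.
Sat(E[send U recv]) = {m2, m3, m4}
|Sat(E[send U recv])| = |{m2, m3, m4}| = 3.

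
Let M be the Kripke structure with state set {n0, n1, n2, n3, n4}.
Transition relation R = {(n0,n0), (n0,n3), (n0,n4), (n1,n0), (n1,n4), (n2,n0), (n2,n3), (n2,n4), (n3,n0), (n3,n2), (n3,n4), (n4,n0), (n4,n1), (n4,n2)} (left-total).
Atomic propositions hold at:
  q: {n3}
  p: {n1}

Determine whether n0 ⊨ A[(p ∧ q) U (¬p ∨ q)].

Sat(p ∧ q) = ∅
Sat(¬p) = {n0, n2, n3, n4}
Sat(¬p ∨ q) = {n0, n2, n3, n4}
A[(p ∧ q) U (¬p ∨ q)]: least fixpoint, start Z0 = Sat((¬p ∨ q)) = {n0, n2, n3, n4}, add states in Sat(p ∧ q) with every successor in Z. Already a fixed point.
Sat(A[(p ∧ q) U (¬p ∨ q)]) = {n0, n2, n3, n4}
n0 ∈ Sat(A[(p ∧ q) U (¬p ∨ q)]) = {n0, n2, n3, n4}, so the formula holds at n0.

Yes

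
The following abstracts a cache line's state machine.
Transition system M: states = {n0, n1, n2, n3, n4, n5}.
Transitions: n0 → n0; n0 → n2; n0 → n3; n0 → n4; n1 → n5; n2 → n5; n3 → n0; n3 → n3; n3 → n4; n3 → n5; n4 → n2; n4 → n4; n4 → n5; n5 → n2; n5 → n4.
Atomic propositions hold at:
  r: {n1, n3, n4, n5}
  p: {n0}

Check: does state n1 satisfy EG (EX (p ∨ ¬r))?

Sat(¬r) = {n0, n2}
Sat(p ∨ ¬r) = {n0, n2}
Sat(EX (p ∨ ¬r)) = {s : some successor in {n0, n2}} = {n0, n3, n4, n5}
EG (EX (p ∨ ¬r)): greatest fixpoint, start Z0 = {n0, n3, n4, n5}, keep only states in Sat with some successor in Z. Already a fixed point.
Sat(EG (EX (p ∨ ¬r))) = {n0, n3, n4, n5}
n1 ∉ Sat(EG (EX (p ∨ ¬r))) = {n0, n3, n4, n5}, so the formula does not hold at n1.

No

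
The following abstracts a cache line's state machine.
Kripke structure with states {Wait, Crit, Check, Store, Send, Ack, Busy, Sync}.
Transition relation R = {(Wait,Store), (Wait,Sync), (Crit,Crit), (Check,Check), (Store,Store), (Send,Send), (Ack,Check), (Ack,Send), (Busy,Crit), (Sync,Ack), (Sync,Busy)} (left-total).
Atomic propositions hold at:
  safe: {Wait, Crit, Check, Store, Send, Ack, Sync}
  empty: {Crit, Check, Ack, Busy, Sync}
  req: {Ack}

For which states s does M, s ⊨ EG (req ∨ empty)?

{Crit, Check, Ack, Busy, Sync}

Sat(req ∨ empty) = {Crit, Check, Ack, Busy, Sync}
EG (req ∨ empty): greatest fixpoint, start Z0 = {Crit, Check, Ack, Busy, Sync}, keep only states in Sat with some successor in Z. Already a fixed point.
Sat(EG (req ∨ empty)) = {Crit, Check, Ack, Busy, Sync}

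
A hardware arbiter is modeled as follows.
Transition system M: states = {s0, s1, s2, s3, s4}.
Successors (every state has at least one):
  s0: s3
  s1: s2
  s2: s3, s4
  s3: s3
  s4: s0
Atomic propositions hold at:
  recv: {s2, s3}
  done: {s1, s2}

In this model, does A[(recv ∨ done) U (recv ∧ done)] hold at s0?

Sat(recv ∨ done) = {s1, s2, s3}
Sat(recv ∧ done) = {s2}
A[(recv ∨ done) U (recv ∧ done)]: least fixpoint, start Z0 = Sat((recv ∧ done)) = {s2}, add states in Sat(recv ∨ done) with every successor in Z. Z1 = {s1, s2}; fixed.
Sat(A[(recv ∨ done) U (recv ∧ done)]) = {s1, s2}
s0 ∉ Sat(A[(recv ∨ done) U (recv ∧ done)]) = {s1, s2}, so the formula does not hold at s0.

No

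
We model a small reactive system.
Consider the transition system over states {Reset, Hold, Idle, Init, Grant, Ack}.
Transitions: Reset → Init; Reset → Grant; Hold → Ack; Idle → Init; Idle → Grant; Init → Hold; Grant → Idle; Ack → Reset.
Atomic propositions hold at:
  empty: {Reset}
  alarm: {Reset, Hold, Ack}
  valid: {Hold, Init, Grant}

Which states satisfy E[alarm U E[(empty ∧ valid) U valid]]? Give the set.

Sat(empty ∧ valid) = ∅
E[(empty ∧ valid) U valid]: least fixpoint, start Z0 = Sat(valid) = {Hold, Init, Grant}, add states in Sat(empty ∧ valid) with some successor in Z. Already a fixed point.
Sat(E[(empty ∧ valid) U valid]) = {Hold, Init, Grant}
E[alarm U E[(empty ∧ valid) U valid]]: least fixpoint, start Z0 = Sat(E[(empty ∧ valid) U valid]) = {Hold, Init, Grant}, add states in Sat(alarm) with some successor in Z. Z1 = {Reset, Hold, Init, Grant}; Z2 = {Reset, Hold, Init, Grant, Ack}; fixed.
Sat(E[alarm U E[(empty ∧ valid) U valid]]) = {Reset, Hold, Init, Grant, Ack}

{Reset, Hold, Init, Grant, Ack}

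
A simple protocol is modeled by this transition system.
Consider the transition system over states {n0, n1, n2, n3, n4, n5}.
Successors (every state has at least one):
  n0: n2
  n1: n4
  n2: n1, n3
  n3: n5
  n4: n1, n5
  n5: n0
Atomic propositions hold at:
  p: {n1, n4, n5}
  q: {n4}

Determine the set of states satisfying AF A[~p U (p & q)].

{n1, n4}

Sat(~p) = {n0, n2, n3}
Sat(p & q) = {n4}
A[~p U (p & q)]: least fixpoint, start Z0 = Sat((p & q)) = {n4}, add states in Sat(~p) with every successor in Z. Already a fixed point.
Sat(A[~p U (p & q)]) = {n4}
AF A[~p U (p & q)]: least fixpoint, start Z0 = {n4}, add states with every successor in Z. Z1 = {n1, n4}; fixed.
Sat(AF A[~p U (p & q)]) = {n1, n4}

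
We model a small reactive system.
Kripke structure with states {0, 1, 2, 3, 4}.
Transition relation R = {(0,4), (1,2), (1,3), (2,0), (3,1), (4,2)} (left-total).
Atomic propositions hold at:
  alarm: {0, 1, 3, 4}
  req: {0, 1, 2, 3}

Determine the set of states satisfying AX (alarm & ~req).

Sat(~req) = {4}
Sat(alarm & ~req) = {4}
Sat(AX (alarm & ~req)) = {s : every successor in {4}} = {0}

{0}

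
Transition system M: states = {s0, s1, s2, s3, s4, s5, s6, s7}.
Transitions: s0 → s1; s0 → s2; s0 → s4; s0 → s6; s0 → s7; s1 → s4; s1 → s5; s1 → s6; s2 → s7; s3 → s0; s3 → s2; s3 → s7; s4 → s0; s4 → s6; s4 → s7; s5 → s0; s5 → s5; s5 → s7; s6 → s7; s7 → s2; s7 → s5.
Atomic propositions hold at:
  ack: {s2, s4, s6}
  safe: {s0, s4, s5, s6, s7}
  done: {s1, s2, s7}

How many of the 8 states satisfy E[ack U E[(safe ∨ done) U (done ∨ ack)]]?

7

Sat(safe ∨ done) = {s0, s1, s2, s4, s5, s6, s7}
Sat(done ∨ ack) = {s1, s2, s4, s6, s7}
E[(safe ∨ done) U (done ∨ ack)]: least fixpoint, start Z0 = Sat((done ∨ ack)) = {s1, s2, s4, s6, s7}, add states in Sat(safe ∨ done) with some successor in Z. Z1 = {s0, s1, s2, s4, s5, s6, s7}; fixed.
Sat(E[(safe ∨ done) U (done ∨ ack)]) = {s0, s1, s2, s4, s5, s6, s7}
E[ack U E[(safe ∨ done) U (done ∨ ack)]]: least fixpoint, start Z0 = Sat(E[(safe ∨ done) U (done ∨ ack)]) = {s0, s1, s2, s4, s5, s6, s7}, add states in Sat(ack) with some successor in Z. Already a fixed point.
Sat(E[ack U E[(safe ∨ done) U (done ∨ ack)]]) = {s0, s1, s2, s4, s5, s6, s7}
|Sat(E[ack U E[(safe ∨ done) U (done ∨ ack)]])| = |{s0, s1, s2, s4, s5, s6, s7}| = 7.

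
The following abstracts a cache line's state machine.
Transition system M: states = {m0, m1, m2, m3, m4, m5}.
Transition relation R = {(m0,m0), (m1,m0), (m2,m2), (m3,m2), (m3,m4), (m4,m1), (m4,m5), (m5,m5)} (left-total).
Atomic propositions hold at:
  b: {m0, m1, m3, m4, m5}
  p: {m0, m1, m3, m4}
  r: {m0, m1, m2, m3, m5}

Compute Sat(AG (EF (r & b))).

Sat(r & b) = {m0, m1, m3, m5}
EF (r & b): least fixpoint, start Z0 = {m0, m1, m3, m5}, add states with some successor in Z. Z1 = {m0, m1, m3, m4, m5}; fixed.
Sat(EF (r & b)) = {m0, m1, m3, m4, m5}
AG (EF (r & b)): greatest fixpoint, start Z0 = {m0, m1, m3, m4, m5}, keep only states in Sat with every successor in Z. Z1 = {m0, m1, m4, m5}; fixed.
Sat(AG (EF (r & b))) = {m0, m1, m4, m5}

{m0, m1, m4, m5}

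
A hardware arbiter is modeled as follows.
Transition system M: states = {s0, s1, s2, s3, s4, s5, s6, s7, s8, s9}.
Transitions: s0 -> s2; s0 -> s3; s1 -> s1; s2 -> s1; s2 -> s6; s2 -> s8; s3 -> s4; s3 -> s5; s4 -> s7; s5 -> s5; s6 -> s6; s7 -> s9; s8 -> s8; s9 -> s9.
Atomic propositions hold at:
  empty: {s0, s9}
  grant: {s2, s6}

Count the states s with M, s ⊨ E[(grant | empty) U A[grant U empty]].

Sat(grant | empty) = {s0, s2, s6, s9}
A[grant U empty]: least fixpoint, start Z0 = Sat(empty) = {s0, s9}, add states in Sat(grant) with every successor in Z. Already a fixed point.
Sat(A[grant U empty]) = {s0, s9}
E[(grant | empty) U A[grant U empty]]: least fixpoint, start Z0 = Sat(A[grant U empty]) = {s0, s9}, add states in Sat(grant | empty) with some successor in Z. Already a fixed point.
Sat(E[(grant | empty) U A[grant U empty]]) = {s0, s9}
|Sat(E[(grant | empty) U A[grant U empty]])| = |{s0, s9}| = 2.

2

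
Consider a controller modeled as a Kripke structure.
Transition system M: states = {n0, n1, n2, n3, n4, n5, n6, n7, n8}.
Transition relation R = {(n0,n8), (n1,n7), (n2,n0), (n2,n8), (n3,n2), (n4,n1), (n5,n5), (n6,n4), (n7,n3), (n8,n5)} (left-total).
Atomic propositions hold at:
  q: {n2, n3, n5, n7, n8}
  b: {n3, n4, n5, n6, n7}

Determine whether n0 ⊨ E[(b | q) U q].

No

Sat(b | q) = {n2, n3, n4, n5, n6, n7, n8}
E[(b | q) U q]: least fixpoint, start Z0 = Sat(q) = {n2, n3, n5, n7, n8}, add states in Sat(b | q) with some successor in Z. Already a fixed point.
Sat(E[(b | q) U q]) = {n2, n3, n5, n7, n8}
n0 ∉ Sat(E[(b | q) U q]) = {n2, n3, n5, n7, n8}, so the formula does not hold at n0.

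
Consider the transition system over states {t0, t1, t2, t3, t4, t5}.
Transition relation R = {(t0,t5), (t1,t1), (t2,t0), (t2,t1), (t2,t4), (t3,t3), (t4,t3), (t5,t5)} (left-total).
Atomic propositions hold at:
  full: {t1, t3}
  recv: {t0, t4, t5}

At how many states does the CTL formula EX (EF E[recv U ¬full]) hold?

Sat(¬full) = {t0, t2, t4, t5}
E[recv U ¬full]: least fixpoint, start Z0 = Sat(¬full) = {t0, t2, t4, t5}, add states in Sat(recv) with some successor in Z. Already a fixed point.
Sat(E[recv U ¬full]) = {t0, t2, t4, t5}
EF E[recv U ¬full]: least fixpoint, start Z0 = {t0, t2, t4, t5}, add states with some successor in Z. Already a fixed point.
Sat(EF E[recv U ¬full]) = {t0, t2, t4, t5}
Sat(EX (EF E[recv U ¬full])) = {s : some successor in {t0, t2, t4, t5}} = {t0, t2, t5}
|Sat(EX (EF E[recv U ¬full]))| = |{t0, t2, t5}| = 3.

3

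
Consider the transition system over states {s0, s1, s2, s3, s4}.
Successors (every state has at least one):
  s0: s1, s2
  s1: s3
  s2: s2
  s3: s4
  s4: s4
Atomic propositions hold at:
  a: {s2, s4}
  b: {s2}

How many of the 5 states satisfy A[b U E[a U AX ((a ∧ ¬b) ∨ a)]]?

Sat(¬b) = {s0, s1, s3, s4}
Sat(a ∧ ¬b) = {s4}
Sat((a ∧ ¬b) ∨ a) = {s2, s4}
Sat(AX ((a ∧ ¬b) ∨ a)) = {s : every successor in {s2, s4}} = {s2, s3, s4}
E[a U AX ((a ∧ ¬b) ∨ a)]: least fixpoint, start Z0 = Sat(AX ((a ∧ ¬b) ∨ a)) = {s2, s3, s4}, add states in Sat(a) with some successor in Z. Already a fixed point.
Sat(E[a U AX ((a ∧ ¬b) ∨ a)]) = {s2, s3, s4}
A[b U E[a U AX ((a ∧ ¬b) ∨ a)]]: least fixpoint, start Z0 = Sat(E[a U AX ((a ∧ ¬b) ∨ a)]) = {s2, s3, s4}, add states in Sat(b) with every successor in Z. Already a fixed point.
Sat(A[b U E[a U AX ((a ∧ ¬b) ∨ a)]]) = {s2, s3, s4}
|Sat(A[b U E[a U AX ((a ∧ ¬b) ∨ a)]])| = |{s2, s3, s4}| = 3.

3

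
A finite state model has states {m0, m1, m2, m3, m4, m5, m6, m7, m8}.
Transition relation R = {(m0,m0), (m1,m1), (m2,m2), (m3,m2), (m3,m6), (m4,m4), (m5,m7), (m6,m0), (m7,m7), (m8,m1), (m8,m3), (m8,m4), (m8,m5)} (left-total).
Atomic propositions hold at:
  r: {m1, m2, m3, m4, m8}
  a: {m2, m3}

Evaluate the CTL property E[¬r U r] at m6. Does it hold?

Sat(¬r) = {m0, m5, m6, m7}
E[¬r U r]: least fixpoint, start Z0 = Sat(r) = {m1, m2, m3, m4, m8}, add states in Sat(¬r) with some successor in Z. Already a fixed point.
Sat(E[¬r U r]) = {m1, m2, m3, m4, m8}
m6 ∉ Sat(E[¬r U r]) = {m1, m2, m3, m4, m8}, so the formula does not hold at m6.

No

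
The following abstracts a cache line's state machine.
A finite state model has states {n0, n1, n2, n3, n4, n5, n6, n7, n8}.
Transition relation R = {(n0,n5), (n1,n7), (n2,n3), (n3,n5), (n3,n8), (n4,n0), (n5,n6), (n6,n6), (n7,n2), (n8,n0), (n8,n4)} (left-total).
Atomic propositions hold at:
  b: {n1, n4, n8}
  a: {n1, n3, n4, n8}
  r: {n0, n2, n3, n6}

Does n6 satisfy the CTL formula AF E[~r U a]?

Sat(~r) = {n1, n4, n5, n7, n8}
E[~r U a]: least fixpoint, start Z0 = Sat(a) = {n1, n3, n4, n8}, add states in Sat(~r) with some successor in Z. Already a fixed point.
Sat(E[~r U a]) = {n1, n3, n4, n8}
AF E[~r U a]: least fixpoint, start Z0 = {n1, n3, n4, n8}, add states with every successor in Z. Z1 = {n1, n2, n3, n4, n8}; Z2 = {n1, n2, n3, n4, n7, n8}; fixed.
Sat(AF E[~r U a]) = {n1, n2, n3, n4, n7, n8}
n6 ∉ Sat(AF E[~r U a]) = {n1, n2, n3, n4, n7, n8}, so the formula does not hold at n6.

No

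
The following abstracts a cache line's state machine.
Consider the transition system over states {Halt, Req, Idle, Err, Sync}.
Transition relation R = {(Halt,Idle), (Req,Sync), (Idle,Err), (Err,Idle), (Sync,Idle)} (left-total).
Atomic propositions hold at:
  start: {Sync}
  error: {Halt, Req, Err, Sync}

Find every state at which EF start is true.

EF start: least fixpoint, start Z0 = {Sync}, add states with some successor in Z. Z1 = {Req, Sync}; fixed.
Sat(EF start) = {Req, Sync}

{Req, Sync}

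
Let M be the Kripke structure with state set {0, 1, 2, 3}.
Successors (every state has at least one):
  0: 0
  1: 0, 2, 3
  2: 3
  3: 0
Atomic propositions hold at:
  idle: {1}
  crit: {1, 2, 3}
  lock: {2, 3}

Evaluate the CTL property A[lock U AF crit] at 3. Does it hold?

Yes

AF crit: least fixpoint, start Z0 = {1, 2, 3}, add states with every successor in Z. Already a fixed point.
Sat(AF crit) = {1, 2, 3}
A[lock U AF crit]: least fixpoint, start Z0 = Sat(AF crit) = {1, 2, 3}, add states in Sat(lock) with every successor in Z. Already a fixed point.
Sat(A[lock U AF crit]) = {1, 2, 3}
3 ∈ Sat(A[lock U AF crit]) = {1, 2, 3}, so the formula holds at 3.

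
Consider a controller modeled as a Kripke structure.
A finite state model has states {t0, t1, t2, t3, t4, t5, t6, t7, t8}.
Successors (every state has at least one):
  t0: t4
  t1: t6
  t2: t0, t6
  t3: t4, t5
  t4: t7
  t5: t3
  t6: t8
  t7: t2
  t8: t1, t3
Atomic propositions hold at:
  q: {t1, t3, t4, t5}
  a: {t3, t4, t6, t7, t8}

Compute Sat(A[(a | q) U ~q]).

Sat(a | q) = {t1, t3, t4, t5, t6, t7, t8}
Sat(~q) = {t0, t2, t6, t7, t8}
A[(a | q) U ~q]: least fixpoint, start Z0 = Sat(~q) = {t0, t2, t6, t7, t8}, add states in Sat(a | q) with every successor in Z. Z1 = {t0, t1, t2, t4, t6, t7, t8}; fixed.
Sat(A[(a | q) U ~q]) = {t0, t1, t2, t4, t6, t7, t8}

{t0, t1, t2, t4, t6, t7, t8}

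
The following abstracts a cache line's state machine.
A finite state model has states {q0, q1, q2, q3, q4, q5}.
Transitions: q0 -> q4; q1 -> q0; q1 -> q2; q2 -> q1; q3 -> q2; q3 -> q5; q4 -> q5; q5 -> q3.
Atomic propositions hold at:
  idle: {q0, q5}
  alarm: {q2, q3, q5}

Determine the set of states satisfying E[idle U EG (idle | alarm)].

{q3, q5}

Sat(idle | alarm) = {q0, q2, q3, q5}
EG (idle | alarm): greatest fixpoint, start Z0 = {q0, q2, q3, q5}, keep only states in Sat with some successor in Z. Z1 = {q3, q5}; fixed.
Sat(EG (idle | alarm)) = {q3, q5}
E[idle U EG (idle | alarm)]: least fixpoint, start Z0 = Sat(EG (idle | alarm)) = {q3, q5}, add states in Sat(idle) with some successor in Z. Already a fixed point.
Sat(E[idle U EG (idle | alarm)]) = {q3, q5}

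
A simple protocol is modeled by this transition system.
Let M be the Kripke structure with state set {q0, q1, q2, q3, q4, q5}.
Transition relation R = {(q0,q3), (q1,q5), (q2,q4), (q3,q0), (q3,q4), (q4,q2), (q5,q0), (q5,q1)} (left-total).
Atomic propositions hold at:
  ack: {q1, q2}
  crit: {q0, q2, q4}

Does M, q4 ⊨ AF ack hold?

AF ack: least fixpoint, start Z0 = {q1, q2}, add states with every successor in Z. Z1 = {q1, q2, q4}; fixed.
Sat(AF ack) = {q1, q2, q4}
q4 ∈ Sat(AF ack) = {q1, q2, q4}, so the formula holds at q4.

Yes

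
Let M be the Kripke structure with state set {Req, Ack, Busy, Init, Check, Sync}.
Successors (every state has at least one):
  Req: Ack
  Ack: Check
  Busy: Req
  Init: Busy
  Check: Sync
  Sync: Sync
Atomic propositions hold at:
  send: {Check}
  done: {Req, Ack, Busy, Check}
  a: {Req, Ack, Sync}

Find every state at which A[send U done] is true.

{Req, Ack, Busy, Check}

A[send U done]: least fixpoint, start Z0 = Sat(done) = {Req, Ack, Busy, Check}, add states in Sat(send) with every successor in Z. Already a fixed point.
Sat(A[send U done]) = {Req, Ack, Busy, Check}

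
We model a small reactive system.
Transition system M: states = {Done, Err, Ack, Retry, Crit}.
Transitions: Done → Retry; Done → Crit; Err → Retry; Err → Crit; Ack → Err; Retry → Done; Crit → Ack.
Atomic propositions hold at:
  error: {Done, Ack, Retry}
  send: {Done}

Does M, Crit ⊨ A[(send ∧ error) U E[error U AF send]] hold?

No

Sat(send ∧ error) = {Done}
AF send: least fixpoint, start Z0 = {Done}, add states with every successor in Z. Z1 = {Done, Retry}; fixed.
Sat(AF send) = {Done, Retry}
E[error U AF send]: least fixpoint, start Z0 = Sat(AF send) = {Done, Retry}, add states in Sat(error) with some successor in Z. Already a fixed point.
Sat(E[error U AF send]) = {Done, Retry}
A[(send ∧ error) U E[error U AF send]]: least fixpoint, start Z0 = Sat(E[error U AF send]) = {Done, Retry}, add states in Sat(send ∧ error) with every successor in Z. Already a fixed point.
Sat(A[(send ∧ error) U E[error U AF send]]) = {Done, Retry}
Crit ∉ Sat(A[(send ∧ error) U E[error U AF send]]) = {Done, Retry}, so the formula does not hold at Crit.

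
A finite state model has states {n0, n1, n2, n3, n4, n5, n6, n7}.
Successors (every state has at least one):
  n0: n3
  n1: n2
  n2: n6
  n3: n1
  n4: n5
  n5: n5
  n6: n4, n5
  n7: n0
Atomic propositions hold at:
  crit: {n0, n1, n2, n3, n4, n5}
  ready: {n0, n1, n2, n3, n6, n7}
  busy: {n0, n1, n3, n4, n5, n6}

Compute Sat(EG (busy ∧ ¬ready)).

{n4, n5}

Sat(¬ready) = {n4, n5}
Sat(busy ∧ ¬ready) = {n4, n5}
EG (busy ∧ ¬ready): greatest fixpoint, start Z0 = {n4, n5}, keep only states in Sat with some successor in Z. Already a fixed point.
Sat(EG (busy ∧ ¬ready)) = {n4, n5}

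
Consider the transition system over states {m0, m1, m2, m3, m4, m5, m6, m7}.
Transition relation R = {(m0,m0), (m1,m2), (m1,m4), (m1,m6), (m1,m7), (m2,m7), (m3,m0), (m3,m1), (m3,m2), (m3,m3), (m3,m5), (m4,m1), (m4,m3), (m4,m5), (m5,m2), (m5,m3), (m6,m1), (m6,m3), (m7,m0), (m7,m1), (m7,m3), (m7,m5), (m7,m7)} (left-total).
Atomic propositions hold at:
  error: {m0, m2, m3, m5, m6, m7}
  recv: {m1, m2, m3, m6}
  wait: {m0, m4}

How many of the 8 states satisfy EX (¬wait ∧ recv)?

Sat(¬wait) = {m1, m2, m3, m5, m6, m7}
Sat(¬wait ∧ recv) = {m1, m2, m3, m6}
Sat(EX (¬wait ∧ recv)) = {s : some successor in {m1, m2, m3, m6}} = {m1, m3, m4, m5, m6, m7}
|Sat(EX (¬wait ∧ recv))| = |{m1, m3, m4, m5, m6, m7}| = 6.

6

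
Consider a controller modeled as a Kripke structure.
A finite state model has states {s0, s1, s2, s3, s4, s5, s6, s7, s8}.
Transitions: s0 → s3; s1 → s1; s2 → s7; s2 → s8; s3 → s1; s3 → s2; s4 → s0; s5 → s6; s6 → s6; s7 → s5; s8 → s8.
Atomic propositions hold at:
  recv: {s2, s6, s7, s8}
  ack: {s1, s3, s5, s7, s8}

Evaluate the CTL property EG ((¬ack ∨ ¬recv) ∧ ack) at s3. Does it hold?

Yes

Sat(¬ack) = {s0, s2, s4, s6}
Sat(¬recv) = {s0, s1, s3, s4, s5}
Sat(¬ack ∨ ¬recv) = {s0, s1, s2, s3, s4, s5, s6}
Sat((¬ack ∨ ¬recv) ∧ ack) = {s1, s3, s5}
EG ((¬ack ∨ ¬recv) ∧ ack): greatest fixpoint, start Z0 = {s1, s3, s5}, keep only states in Sat with some successor in Z. Z1 = {s1, s3}; fixed.
Sat(EG ((¬ack ∨ ¬recv) ∧ ack)) = {s1, s3}
s3 ∈ Sat(EG ((¬ack ∨ ¬recv) ∧ ack)) = {s1, s3}, so the formula holds at s3.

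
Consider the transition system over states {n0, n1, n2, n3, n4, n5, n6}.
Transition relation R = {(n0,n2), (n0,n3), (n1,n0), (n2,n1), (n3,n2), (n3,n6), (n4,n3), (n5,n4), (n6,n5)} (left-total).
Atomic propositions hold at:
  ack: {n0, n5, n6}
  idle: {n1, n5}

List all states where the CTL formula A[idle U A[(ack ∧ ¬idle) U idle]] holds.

Sat(¬idle) = {n0, n2, n3, n4, n6}
Sat(ack ∧ ¬idle) = {n0, n6}
A[(ack ∧ ¬idle) U idle]: least fixpoint, start Z0 = Sat(idle) = {n1, n5}, add states in Sat(ack ∧ ¬idle) with every successor in Z. Z1 = {n1, n5, n6}; fixed.
Sat(A[(ack ∧ ¬idle) U idle]) = {n1, n5, n6}
A[idle U A[(ack ∧ ¬idle) U idle]]: least fixpoint, start Z0 = Sat(A[(ack ∧ ¬idle) U idle]) = {n1, n5, n6}, add states in Sat(idle) with every successor in Z. Already a fixed point.
Sat(A[idle U A[(ack ∧ ¬idle) U idle]]) = {n1, n5, n6}

{n1, n5, n6}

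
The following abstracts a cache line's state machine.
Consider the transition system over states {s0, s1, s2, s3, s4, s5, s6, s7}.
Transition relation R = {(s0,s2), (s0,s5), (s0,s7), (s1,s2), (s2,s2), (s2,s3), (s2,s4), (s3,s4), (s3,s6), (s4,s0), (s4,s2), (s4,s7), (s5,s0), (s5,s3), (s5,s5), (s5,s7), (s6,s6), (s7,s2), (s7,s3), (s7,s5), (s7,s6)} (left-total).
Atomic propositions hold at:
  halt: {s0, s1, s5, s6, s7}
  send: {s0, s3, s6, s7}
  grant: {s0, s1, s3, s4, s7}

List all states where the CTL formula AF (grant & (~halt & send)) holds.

{s3}

Sat(~halt) = {s2, s3, s4}
Sat(~halt & send) = {s3}
Sat(grant & (~halt & send)) = {s3}
AF (grant & (~halt & send)): least fixpoint, start Z0 = {s3}, add states with every successor in Z. Already a fixed point.
Sat(AF (grant & (~halt & send))) = {s3}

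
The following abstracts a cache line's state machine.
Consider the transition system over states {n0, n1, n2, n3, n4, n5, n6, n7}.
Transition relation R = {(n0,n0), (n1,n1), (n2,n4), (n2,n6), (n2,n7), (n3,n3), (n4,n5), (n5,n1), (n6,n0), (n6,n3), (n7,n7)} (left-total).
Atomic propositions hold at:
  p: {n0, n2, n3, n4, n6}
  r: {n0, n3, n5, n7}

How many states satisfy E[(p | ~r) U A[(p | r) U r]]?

7

Sat(~r) = {n1, n2, n4, n6}
Sat(p | ~r) = {n0, n1, n2, n3, n4, n6}
Sat(p | r) = {n0, n2, n3, n4, n5, n6, n7}
A[(p | r) U r]: least fixpoint, start Z0 = Sat(r) = {n0, n3, n5, n7}, add states in Sat(p | r) with every successor in Z. Z1 = {n0, n3, n4, n5, n6, n7}; Z2 = {n0, n2, n3, n4, n5, n6, n7}; fixed.
Sat(A[(p | r) U r]) = {n0, n2, n3, n4, n5, n6, n7}
E[(p | ~r) U A[(p | r) U r]]: least fixpoint, start Z0 = Sat(A[(p | r) U r]) = {n0, n2, n3, n4, n5, n6, n7}, add states in Sat(p | ~r) with some successor in Z. Already a fixed point.
Sat(E[(p | ~r) U A[(p | r) U r]]) = {n0, n2, n3, n4, n5, n6, n7}
|Sat(E[(p | ~r) U A[(p | r) U r]])| = |{n0, n2, n3, n4, n5, n6, n7}| = 7.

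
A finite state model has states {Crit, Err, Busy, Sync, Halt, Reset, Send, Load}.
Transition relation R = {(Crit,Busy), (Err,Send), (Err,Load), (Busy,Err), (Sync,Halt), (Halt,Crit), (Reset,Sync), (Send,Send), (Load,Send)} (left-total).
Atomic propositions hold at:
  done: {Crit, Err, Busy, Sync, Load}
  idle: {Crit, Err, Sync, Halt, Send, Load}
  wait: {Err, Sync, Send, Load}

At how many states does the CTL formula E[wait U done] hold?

5

E[wait U done]: least fixpoint, start Z0 = Sat(done) = {Crit, Err, Busy, Sync, Load}, add states in Sat(wait) with some successor in Z. Already a fixed point.
Sat(E[wait U done]) = {Crit, Err, Busy, Sync, Load}
|Sat(E[wait U done])| = |{Crit, Err, Busy, Sync, Load}| = 5.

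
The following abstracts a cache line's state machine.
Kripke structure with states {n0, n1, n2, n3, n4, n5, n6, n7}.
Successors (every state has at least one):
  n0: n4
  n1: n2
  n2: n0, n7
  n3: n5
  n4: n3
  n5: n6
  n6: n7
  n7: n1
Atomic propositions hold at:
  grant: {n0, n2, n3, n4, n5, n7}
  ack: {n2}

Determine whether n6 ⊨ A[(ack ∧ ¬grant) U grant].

Sat(¬grant) = {n1, n6}
Sat(ack ∧ ¬grant) = ∅
A[(ack ∧ ¬grant) U grant]: least fixpoint, start Z0 = Sat(grant) = {n0, n2, n3, n4, n5, n7}, add states in Sat(ack ∧ ¬grant) with every successor in Z. Already a fixed point.
Sat(A[(ack ∧ ¬grant) U grant]) = {n0, n2, n3, n4, n5, n7}
n6 ∉ Sat(A[(ack ∧ ¬grant) U grant]) = {n0, n2, n3, n4, n5, n7}, so the formula does not hold at n6.

No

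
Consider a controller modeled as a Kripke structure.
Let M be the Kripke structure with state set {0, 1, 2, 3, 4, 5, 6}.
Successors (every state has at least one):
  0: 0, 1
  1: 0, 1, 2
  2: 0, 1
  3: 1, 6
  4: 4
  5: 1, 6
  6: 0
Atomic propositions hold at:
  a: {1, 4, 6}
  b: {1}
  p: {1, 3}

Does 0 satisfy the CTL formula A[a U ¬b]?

Yes

Sat(¬b) = {0, 2, 3, 4, 5, 6}
A[a U ¬b]: least fixpoint, start Z0 = Sat(¬b) = {0, 2, 3, 4, 5, 6}, add states in Sat(a) with every successor in Z. Already a fixed point.
Sat(A[a U ¬b]) = {0, 2, 3, 4, 5, 6}
0 ∈ Sat(A[a U ¬b]) = {0, 2, 3, 4, 5, 6}, so the formula holds at 0.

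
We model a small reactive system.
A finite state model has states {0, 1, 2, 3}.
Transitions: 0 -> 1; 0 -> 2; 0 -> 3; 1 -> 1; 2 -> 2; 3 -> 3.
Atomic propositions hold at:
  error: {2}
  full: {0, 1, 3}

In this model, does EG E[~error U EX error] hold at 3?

Sat(~error) = {0, 1, 3}
Sat(EX error) = {s : some successor in {2}} = {0, 2}
E[~error U EX error]: least fixpoint, start Z0 = Sat(EX error) = {0, 2}, add states in Sat(~error) with some successor in Z. Already a fixed point.
Sat(E[~error U EX error]) = {0, 2}
EG E[~error U EX error]: greatest fixpoint, start Z0 = {0, 2}, keep only states in Sat with some successor in Z. Already a fixed point.
Sat(EG E[~error U EX error]) = {0, 2}
3 ∉ Sat(EG E[~error U EX error]) = {0, 2}, so the formula does not hold at 3.

No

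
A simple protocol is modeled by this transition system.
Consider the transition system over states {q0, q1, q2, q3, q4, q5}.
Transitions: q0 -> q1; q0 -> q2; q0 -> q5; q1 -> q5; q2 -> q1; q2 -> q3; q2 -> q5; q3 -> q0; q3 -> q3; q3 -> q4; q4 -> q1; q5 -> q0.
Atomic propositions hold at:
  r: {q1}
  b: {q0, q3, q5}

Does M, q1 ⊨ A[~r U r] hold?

Yes

Sat(~r) = {q0, q2, q3, q4, q5}
A[~r U r]: least fixpoint, start Z0 = Sat(r) = {q1}, add states in Sat(~r) with every successor in Z. Z1 = {q1, q4}; fixed.
Sat(A[~r U r]) = {q1, q4}
q1 ∈ Sat(A[~r U r]) = {q1, q4}, so the formula holds at q1.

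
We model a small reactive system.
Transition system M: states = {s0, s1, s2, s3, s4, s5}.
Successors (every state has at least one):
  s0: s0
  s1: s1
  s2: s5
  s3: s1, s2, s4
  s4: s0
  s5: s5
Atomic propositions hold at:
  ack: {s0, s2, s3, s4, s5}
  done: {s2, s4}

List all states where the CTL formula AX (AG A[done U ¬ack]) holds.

Sat(¬ack) = {s1}
A[done U ¬ack]: least fixpoint, start Z0 = Sat(¬ack) = {s1}, add states in Sat(done) with every successor in Z. Already a fixed point.
Sat(A[done U ¬ack]) = {s1}
AG A[done U ¬ack]: greatest fixpoint, start Z0 = {s1}, keep only states in Sat with every successor in Z. Already a fixed point.
Sat(AG A[done U ¬ack]) = {s1}
Sat(AX (AG A[done U ¬ack])) = {s : every successor in {s1}} = {s1}

{s1}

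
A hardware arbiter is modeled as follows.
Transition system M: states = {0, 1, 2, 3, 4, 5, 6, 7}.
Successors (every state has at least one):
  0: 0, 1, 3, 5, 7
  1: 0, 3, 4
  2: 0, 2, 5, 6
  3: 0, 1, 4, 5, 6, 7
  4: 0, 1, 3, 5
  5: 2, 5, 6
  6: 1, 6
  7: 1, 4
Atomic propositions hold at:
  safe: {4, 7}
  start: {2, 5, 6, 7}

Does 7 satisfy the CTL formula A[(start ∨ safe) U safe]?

Sat(start ∨ safe) = {2, 4, 5, 6, 7}
A[(start ∨ safe) U safe]: least fixpoint, start Z0 = Sat(safe) = {4, 7}, add states in Sat(start ∨ safe) with every successor in Z. Already a fixed point.
Sat(A[(start ∨ safe) U safe]) = {4, 7}
7 ∈ Sat(A[(start ∨ safe) U safe]) = {4, 7}, so the formula holds at 7.

Yes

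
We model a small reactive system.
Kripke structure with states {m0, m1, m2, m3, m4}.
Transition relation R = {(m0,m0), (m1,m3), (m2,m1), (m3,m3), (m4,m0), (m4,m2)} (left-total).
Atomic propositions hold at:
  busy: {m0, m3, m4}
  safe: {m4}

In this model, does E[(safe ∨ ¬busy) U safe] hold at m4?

Yes

Sat(¬busy) = {m1, m2}
Sat(safe ∨ ¬busy) = {m1, m2, m4}
E[(safe ∨ ¬busy) U safe]: least fixpoint, start Z0 = Sat(safe) = {m4}, add states in Sat(safe ∨ ¬busy) with some successor in Z. Already a fixed point.
Sat(E[(safe ∨ ¬busy) U safe]) = {m4}
m4 ∈ Sat(E[(safe ∨ ¬busy) U safe]) = {m4}, so the formula holds at m4.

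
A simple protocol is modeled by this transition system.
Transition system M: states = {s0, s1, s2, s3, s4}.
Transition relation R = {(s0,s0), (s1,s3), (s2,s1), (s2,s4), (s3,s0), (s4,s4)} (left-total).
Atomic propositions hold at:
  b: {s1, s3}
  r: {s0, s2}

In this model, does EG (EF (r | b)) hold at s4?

No

Sat(r | b) = {s0, s1, s2, s3}
EF (r | b): least fixpoint, start Z0 = {s0, s1, s2, s3}, add states with some successor in Z. Already a fixed point.
Sat(EF (r | b)) = {s0, s1, s2, s3}
EG (EF (r | b)): greatest fixpoint, start Z0 = {s0, s1, s2, s3}, keep only states in Sat with some successor in Z. Already a fixed point.
Sat(EG (EF (r | b))) = {s0, s1, s2, s3}
s4 ∉ Sat(EG (EF (r | b))) = {s0, s1, s2, s3}, so the formula does not hold at s4.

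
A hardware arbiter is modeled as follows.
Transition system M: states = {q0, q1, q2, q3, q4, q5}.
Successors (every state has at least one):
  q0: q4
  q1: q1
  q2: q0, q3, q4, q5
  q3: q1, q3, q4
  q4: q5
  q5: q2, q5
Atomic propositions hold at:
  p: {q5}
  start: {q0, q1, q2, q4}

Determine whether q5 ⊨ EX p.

Yes

Sat(EX p) = {s : some successor in {q5}} = {q2, q4, q5}
q5 ∈ Sat(EX p) = {q2, q4, q5}, so the formula holds at q5.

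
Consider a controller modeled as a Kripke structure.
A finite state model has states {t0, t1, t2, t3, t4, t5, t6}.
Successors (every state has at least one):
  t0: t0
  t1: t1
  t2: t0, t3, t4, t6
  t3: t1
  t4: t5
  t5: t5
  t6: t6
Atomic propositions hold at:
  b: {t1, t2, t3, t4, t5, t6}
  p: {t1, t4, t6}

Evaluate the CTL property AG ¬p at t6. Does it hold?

Sat(¬p) = {t0, t2, t3, t5}
AG ¬p: greatest fixpoint, start Z0 = {t0, t2, t3, t5}, keep only states in Sat with every successor in Z. Z1 = {t0, t5}; fixed.
Sat(AG ¬p) = {t0, t5}
t6 ∉ Sat(AG ¬p) = {t0, t5}, so the formula does not hold at t6.

No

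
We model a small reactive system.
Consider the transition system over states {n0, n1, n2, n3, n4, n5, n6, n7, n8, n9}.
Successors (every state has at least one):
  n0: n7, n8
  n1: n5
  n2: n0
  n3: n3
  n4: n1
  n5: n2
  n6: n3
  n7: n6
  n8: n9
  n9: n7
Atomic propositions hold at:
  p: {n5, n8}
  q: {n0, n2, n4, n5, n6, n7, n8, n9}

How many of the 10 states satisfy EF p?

6

EF p: least fixpoint, start Z0 = {n5, n8}, add states with some successor in Z. Z1 = {n0, n1, n5, n8}; Z2 = {n0, n1, n2, n4, n5, n8}; fixed.
Sat(EF p) = {n0, n1, n2, n4, n5, n8}
|Sat(EF p)| = |{n0, n1, n2, n4, n5, n8}| = 6.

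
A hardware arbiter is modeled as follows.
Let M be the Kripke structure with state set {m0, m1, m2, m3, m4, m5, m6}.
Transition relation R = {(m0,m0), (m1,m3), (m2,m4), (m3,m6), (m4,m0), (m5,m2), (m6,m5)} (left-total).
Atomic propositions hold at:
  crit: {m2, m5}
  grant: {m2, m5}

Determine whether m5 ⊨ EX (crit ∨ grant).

Yes

Sat(crit ∨ grant) = {m2, m5}
Sat(EX (crit ∨ grant)) = {s : some successor in {m2, m5}} = {m5, m6}
m5 ∈ Sat(EX (crit ∨ grant)) = {m5, m6}, so the formula holds at m5.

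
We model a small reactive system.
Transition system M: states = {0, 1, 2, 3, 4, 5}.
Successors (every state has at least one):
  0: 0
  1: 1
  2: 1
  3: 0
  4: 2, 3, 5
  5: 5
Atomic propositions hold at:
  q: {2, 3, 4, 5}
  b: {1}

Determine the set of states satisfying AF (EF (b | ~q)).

{0, 1, 2, 3, 4}

Sat(~q) = {0, 1}
Sat(b | ~q) = {0, 1}
EF (b | ~q): least fixpoint, start Z0 = {0, 1}, add states with some successor in Z. Z1 = {0, 1, 2, 3}; Z2 = {0, 1, 2, 3, 4}; fixed.
Sat(EF (b | ~q)) = {0, 1, 2, 3, 4}
AF (EF (b | ~q)): least fixpoint, start Z0 = {0, 1, 2, 3, 4}, add states with every successor in Z. Already a fixed point.
Sat(AF (EF (b | ~q))) = {0, 1, 2, 3, 4}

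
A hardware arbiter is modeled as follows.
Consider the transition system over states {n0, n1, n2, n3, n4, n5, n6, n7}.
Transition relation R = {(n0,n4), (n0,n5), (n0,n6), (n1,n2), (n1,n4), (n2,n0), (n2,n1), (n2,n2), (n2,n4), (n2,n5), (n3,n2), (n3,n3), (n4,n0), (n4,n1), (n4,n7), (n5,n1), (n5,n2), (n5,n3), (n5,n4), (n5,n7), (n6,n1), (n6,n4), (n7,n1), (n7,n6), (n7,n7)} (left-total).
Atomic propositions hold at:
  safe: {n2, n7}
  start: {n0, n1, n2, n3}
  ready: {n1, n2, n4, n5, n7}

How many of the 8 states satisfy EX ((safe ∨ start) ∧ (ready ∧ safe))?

Sat(safe ∨ start) = {n0, n1, n2, n3, n7}
Sat(ready ∧ safe) = {n2, n7}
Sat((safe ∨ start) ∧ (ready ∧ safe)) = {n2, n7}
Sat(EX ((safe ∨ start) ∧ (ready ∧ safe))) = {s : some successor in {n2, n7}} = {n1, n2, n3, n4, n5, n7}
|Sat(EX ((safe ∨ start) ∧ (ready ∧ safe)))| = |{n1, n2, n3, n4, n5, n7}| = 6.

6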